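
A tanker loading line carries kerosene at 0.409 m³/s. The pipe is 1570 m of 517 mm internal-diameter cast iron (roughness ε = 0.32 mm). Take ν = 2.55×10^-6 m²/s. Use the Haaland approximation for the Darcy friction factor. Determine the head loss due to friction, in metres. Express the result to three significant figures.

V = 4Q/(πD²) = 4·0.409/(π·0.517²) = 1.948 m/s
Re = VD/ν = 1.948·0.517/2.55×10^-6 = 3.95×10^5 → turbulent
ε/D = 0.32/517 = 6.19×10^-4
Haaland: f = 0.01847
h_f = f(L/D)V²/(2g) = 0.01847·(1570/0.517)·1.948²/(2·9.81) = 10.85 m

h_f ≈ 10.9 m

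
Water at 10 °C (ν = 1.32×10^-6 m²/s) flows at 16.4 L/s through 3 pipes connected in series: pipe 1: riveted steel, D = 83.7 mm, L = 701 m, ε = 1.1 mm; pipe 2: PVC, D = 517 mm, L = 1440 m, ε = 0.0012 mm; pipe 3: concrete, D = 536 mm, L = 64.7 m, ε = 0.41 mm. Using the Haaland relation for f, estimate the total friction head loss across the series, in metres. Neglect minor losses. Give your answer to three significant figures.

H ≈ 159 m

Pipe 1: V = 2.981 m/s, Re = 1.89×10^5, ε/D = 0.0131, f = 0.04200, h_1 = f(L/D)V²/2g = 159.3 m
Pipe 2: V = 0.07812 m/s, Re = 3.06×10^4, ε/D = 2.32×10^-6, f = 0.02321, h_2 = f(L/D)V²/2g = 0.02011 m
Pipe 3: V = 0.07268 m/s, Re = 2.95×10^4, ε/D = 7.65×10^-4, f = 0.02517, h_3 = f(L/D)V²/2g = 8.181×10^-4 m
Series → Q common, losses add: H = Σh = 159.3 m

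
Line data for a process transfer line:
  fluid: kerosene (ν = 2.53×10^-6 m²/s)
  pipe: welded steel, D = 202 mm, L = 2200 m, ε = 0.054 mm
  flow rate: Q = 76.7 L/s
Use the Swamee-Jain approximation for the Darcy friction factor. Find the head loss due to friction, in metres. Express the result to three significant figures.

V = 4Q/(πD²) = 4·0.0767/(π·0.202²) = 2.393 m/s
Re = VD/ν = 2.393·0.202/2.53×10^-6 = 1.91×10^5 → turbulent
ε/D = 0.054/202 = 2.67×10^-4
Swamee-Jain: f = 0.01768
h_f = f(L/D)V²/(2g) = 0.01768·(2200/0.202)·2.393²/(2·9.81) = 56.21 m

h_f ≈ 56.2 m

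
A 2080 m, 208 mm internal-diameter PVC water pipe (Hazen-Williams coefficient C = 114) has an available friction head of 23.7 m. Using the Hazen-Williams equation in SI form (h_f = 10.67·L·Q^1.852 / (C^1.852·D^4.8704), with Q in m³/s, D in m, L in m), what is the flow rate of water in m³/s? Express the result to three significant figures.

Rearranging: Q = [h_f·C^1.852·D^4.8704 / (10.67·L)]^(1/1.852)
Q = [23.7·114^1.852·0.208^4.8704 / (10.67·2080)]^0.540 = 0.04561 m³/s

Q ≈ 0.0456 m³/s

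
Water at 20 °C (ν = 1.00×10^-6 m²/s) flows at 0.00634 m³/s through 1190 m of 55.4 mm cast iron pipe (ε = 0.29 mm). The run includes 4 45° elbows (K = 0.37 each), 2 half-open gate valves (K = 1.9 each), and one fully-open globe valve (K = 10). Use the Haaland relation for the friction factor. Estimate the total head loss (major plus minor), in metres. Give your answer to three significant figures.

H_L ≈ 243 m

V = 4Q/(πD²) = 2.630 m/s; V²/2g = 0.3526 m
Re = 1.46×10^5, ε/D = 0.00523 → f = 0.03143 (Haaland)
Major: h_f = f(L/D)·V²/2g = 0.03143·21480·0.3526 = 238.0 m
Minor: ΣK = 15.3; h_m = ΣK·V²/2g = 5.387 m
Total H_L = 238.0 + 5.387 = 243.4 m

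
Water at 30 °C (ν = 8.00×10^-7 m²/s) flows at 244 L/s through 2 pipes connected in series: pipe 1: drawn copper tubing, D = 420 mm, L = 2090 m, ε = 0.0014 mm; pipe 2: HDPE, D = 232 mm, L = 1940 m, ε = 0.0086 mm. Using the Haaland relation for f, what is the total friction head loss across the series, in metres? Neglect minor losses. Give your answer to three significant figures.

Pipe 1: V = 1.761 m/s, Re = 9.25×10^5, ε/D = 3.33×10^-6, f = 0.01179, h_1 = f(L/D)V²/2g = 9.277 m
Pipe 2: V = 5.772 m/s, Re = 1.67×10^6, ε/D = 3.71×10^-5, f = 0.01160, h_2 = f(L/D)V²/2g = 164.7 m
Series → Q common, losses add: H = Σh = 174.0 m

H ≈ 174 m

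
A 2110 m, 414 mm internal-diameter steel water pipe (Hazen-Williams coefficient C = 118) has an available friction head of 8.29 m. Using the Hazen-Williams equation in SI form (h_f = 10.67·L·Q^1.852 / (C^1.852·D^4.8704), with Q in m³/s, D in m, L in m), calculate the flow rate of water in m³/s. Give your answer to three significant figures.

Q ≈ 0.162 m³/s

Rearranging: Q = [h_f·C^1.852·D^4.8704 / (10.67·L)]^(1/1.852)
Q = [8.29·118^1.852·0.414^4.8704 / (10.67·2110)]^0.540 = 0.1624 m³/s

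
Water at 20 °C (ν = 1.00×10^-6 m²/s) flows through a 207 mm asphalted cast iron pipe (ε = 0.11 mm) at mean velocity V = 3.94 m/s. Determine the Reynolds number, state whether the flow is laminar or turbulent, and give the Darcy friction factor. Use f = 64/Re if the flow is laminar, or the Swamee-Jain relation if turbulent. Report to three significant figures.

Re ≈ 8.16×10^5; turbulent; f ≈ 0.0176

Re = VD/ν = 3.940·0.207/1.00×10^-6 = 8.16×10^5
Re > 4000 → turbulent; ε/D = 5.31×10^-4
Swamee-Jain: f = 0.01762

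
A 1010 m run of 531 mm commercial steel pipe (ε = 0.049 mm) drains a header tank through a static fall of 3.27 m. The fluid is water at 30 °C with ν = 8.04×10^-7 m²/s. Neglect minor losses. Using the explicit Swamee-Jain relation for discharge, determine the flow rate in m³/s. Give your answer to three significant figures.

Swamee-Jain (Type II): Q = -0.965·√(gD⁵h_f/L)·ln[ε/(3.7D) + √(3.17ν²L/(gD³h_f))]
√(gD⁵h_f/L) = √(9.81·0.531⁵·3.27/1010) = 0.03662
ε/(3.7D) = 2.49×10^-5; √(3.17ν²L/(gD³h_f)) = 2.08×10^-5
Q = -0.965·0.03662·ln(4.570×10^-5) = 0.3531 m³/s
Check: V = 1.59 m/s, Re = 1.05×10^6, f = 0.01333, h_f = 3.29 m ≈ 3.27 m ✓

Q ≈ 0.353 m³/s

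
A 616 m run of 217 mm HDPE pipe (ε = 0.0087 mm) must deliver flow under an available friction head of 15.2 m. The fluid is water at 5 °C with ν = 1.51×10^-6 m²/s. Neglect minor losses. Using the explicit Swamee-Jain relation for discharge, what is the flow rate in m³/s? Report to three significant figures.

Q ≈ 0.100 m³/s

Swamee-Jain (Type II): Q = -0.965·√(gD⁵h_f/L)·ln[ε/(3.7D) + √(3.17ν²L/(gD³h_f))]
√(gD⁵h_f/L) = √(9.81·0.217⁵·15.2/616) = 0.01079
ε/(3.7D) = 1.08×10^-5; √(3.17ν²L/(gD³h_f)) = 5.41×10^-5
Q = -0.965·0.01079·ln(6.489×10^-5) = 0.1004 m³/s
Check: V = 2.72 m/s, Re = 3.90×10^5, f = 0.01422, h_f = 15.2 m ≈ 15.2 m ✓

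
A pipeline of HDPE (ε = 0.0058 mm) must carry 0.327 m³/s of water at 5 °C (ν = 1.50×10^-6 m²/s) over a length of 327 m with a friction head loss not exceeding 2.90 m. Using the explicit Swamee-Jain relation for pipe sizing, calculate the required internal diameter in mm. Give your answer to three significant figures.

D ≈ 422 mm

Swamee-Jain (Type III): D = 0.66·[ε^1.25·(LQ²/(gh_f))^4.75 + ν·Q^9.4·(L/(gh_f))^5.2]^0.04
LQ²/(gh_f) = 1.229; L/(gh_f) = 11.49
Term 1 = ε^1.25·(…)^4.75 = 7.58×10^-7; Term 2 = ν·Q^9.4·(…)^5.2 = 1.34×10^-5
D = 0.66·(7.58×10^-7 + 1.34×10^-5)^0.04 = 0.4223 m = 422 mm
Check: V = 2.33 m/s, Re = 6.57×10^5, f = 0.01273, h_f = 2.74 m ≈ 2.90 m ✓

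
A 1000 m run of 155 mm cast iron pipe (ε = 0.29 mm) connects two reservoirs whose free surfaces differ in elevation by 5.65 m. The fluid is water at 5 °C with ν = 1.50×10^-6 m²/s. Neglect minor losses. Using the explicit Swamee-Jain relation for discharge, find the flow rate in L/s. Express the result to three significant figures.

Q ≈ 15.6 L/s

Swamee-Jain (Type II): Q = -0.965·√(gD⁵h_f/L)·ln[ε/(3.7D) + √(3.17ν²L/(gD³h_f))]
√(gD⁵h_f/L) = √(9.81·0.155⁵·5.65/1000) = 0.002227
ε/(3.7D) = 5.06×10^-4; √(3.17ν²L/(gD³h_f)) = 1.86×10^-4
Q = -0.965·0.002227·ln(6.916×10^-4) = 0.01564 m³/s
Check: V = 0.829 m/s, Re = 8.56×10^4, f = 0.02526, h_f = 5.70 m ≈ 5.65 m ✓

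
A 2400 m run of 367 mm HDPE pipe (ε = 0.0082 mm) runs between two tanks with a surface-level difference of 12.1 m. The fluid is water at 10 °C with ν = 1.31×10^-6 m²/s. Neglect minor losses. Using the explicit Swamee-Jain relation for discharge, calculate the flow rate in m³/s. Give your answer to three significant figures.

Q ≈ 0.172 m³/s

Swamee-Jain (Type II): Q = -0.965·√(gD⁵h_f/L)·ln[ε/(3.7D) + √(3.17ν²L/(gD³h_f))]
√(gD⁵h_f/L) = √(9.81·0.367⁵·12.1/2400) = 0.01815
ε/(3.7D) = 6.04×10^-6; √(3.17ν²L/(gD³h_f)) = 4.72×10^-5
Q = -0.965·0.01815·ln(5.321×10^-5) = 0.1723 m³/s
Check: V = 1.63 m/s, Re = 4.56×10^5, f = 0.01364, h_f = 12.1 m ≈ 12.1 m ✓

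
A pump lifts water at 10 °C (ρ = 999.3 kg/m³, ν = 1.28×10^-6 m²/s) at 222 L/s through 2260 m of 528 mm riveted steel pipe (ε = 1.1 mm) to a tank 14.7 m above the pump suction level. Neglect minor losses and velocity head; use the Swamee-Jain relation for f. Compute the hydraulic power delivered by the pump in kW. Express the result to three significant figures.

V = 4Q/(πD²) = 1.014 m/s; Re = 4.18×10^5; ε/D = 0.00208; f = 0.02423
h_f = f(L/D)V²/2g = 5.433 m
Total head H = z + h_f = 14.7 + 5.433 = 20.13 m
P_hyd = ρgQH = 999.3·9.81·0.222·20.13 = 43.82 kW

P_hyd ≈ 43.8 kW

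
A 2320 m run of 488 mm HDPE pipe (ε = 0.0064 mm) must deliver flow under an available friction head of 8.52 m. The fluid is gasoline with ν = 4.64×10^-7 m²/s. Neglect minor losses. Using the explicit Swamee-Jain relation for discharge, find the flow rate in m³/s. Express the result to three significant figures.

Swamee-Jain (Type II): Q = -0.965·√(gD⁵h_f/L)·ln[ε/(3.7D) + √(3.17ν²L/(gD³h_f))]
√(gD⁵h_f/L) = √(9.81·0.488⁵·8.52/2320) = 0.03158
ε/(3.7D) = 3.54×10^-6; √(3.17ν²L/(gD³h_f)) = 1.28×10^-5
Q = -0.965·0.03158·ln(1.631×10^-5) = 0.3359 m³/s
Check: V = 1.80 m/s, Re = 1.89×10^6, f = 0.01092, h_f = 8.54 m ≈ 8.52 m ✓

Q ≈ 0.336 m³/s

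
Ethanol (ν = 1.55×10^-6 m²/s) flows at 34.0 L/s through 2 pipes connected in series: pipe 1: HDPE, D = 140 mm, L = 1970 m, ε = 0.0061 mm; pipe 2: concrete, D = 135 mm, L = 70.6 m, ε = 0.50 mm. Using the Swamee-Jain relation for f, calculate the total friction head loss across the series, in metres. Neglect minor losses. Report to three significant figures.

H ≈ 60.0 m

Pipe 1: V = 2.209 m/s, Re = 1.99×10^5, ε/D = 4.36×10^-5, f = 0.01593, h_1 = f(L/D)V²/2g = 55.73 m
Pipe 2: V = 2.375 m/s, Re = 2.07×10^5, ε/D = 0.00370, f = 0.02853, h_2 = f(L/D)V²/2g = 4.290 m
Series → Q common, losses add: H = Σh = 60.02 m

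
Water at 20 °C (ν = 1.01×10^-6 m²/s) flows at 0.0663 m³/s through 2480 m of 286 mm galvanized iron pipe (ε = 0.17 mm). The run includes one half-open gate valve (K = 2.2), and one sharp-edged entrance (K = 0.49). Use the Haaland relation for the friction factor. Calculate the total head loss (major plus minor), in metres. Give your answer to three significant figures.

H_L ≈ 8.92 m

V = 4Q/(πD²) = 1.032 m/s; V²/2g = 0.05429 m
Re = 2.92×10^5, ε/D = 5.94×10^-4 → f = 0.01863 (Haaland)
Major: h_f = f(L/D)·V²/2g = 0.01863·8671·0.05429 = 8.770 m
Minor: ΣK = 2.69; h_m = ΣK·V²/2g = 0.1460 m
Total H_L = 8.770 + 0.1460 = 8.916 m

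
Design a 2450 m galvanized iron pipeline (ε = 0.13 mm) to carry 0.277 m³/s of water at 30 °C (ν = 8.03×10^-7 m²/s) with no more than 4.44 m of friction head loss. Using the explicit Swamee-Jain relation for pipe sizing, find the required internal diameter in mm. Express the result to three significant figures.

Swamee-Jain (Type III): D = 0.66·[ε^1.25·(LQ²/(gh_f))^4.75 + ν·Q^9.4·(L/(gh_f))^5.2]^0.04
LQ²/(gh_f) = 4.316; L/(gh_f) = 56.25
Term 1 = ε^1.25·(…)^4.75 = 0.0144; Term 2 = ν·Q^9.4·(…)^5.2 = 0.00582
D = 0.66·(0.0144 + 0.00582)^0.04 = 0.5647 m = 565 mm
Check: V = 1.11 m/s, Re = 7.78×10^5, f = 0.01531, h_f = 4.14 m ≈ 4.44 m ✓

D ≈ 565 mm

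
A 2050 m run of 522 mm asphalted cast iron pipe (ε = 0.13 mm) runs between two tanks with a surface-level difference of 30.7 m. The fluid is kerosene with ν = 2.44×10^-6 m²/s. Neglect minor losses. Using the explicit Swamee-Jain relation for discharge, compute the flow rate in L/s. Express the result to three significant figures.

Swamee-Jain (Type II): Q = -0.965·√(gD⁵h_f/L)·ln[ε/(3.7D) + √(3.17ν²L/(gD³h_f))]
√(gD⁵h_f/L) = √(9.81·0.522⁵·30.7/2050) = 0.07546
ε/(3.7D) = 6.73×10^-5; √(3.17ν²L/(gD³h_f)) = 3.01×10^-5
Q = -0.965·0.07546·ln(9.736×10^-5) = 0.6726 m³/s
Check: V = 3.14 m/s, Re = 6.72×10^5, f = 0.01562, h_f = 30.9 m ≈ 30.7 m ✓

Q ≈ 673 L/s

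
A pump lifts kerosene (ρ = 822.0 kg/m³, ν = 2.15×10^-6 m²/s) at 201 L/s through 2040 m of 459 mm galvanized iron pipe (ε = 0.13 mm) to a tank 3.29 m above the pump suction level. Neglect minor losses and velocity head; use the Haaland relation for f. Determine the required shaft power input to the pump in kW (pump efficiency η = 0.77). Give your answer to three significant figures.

V = 4Q/(πD²) = 1.215 m/s; Re = 2.59×10^5; ε/D = 2.83×10^-4; f = 0.01692
h_f = f(L/D)V²/2g = 5.656 m
Total head H = z + h_f = 3.29 + 5.656 = 8.946 m
P_hyd = ρgQH = 822.0·9.81·0.201·8.946 = 14.50 kW
P_shaft = P_hyd/η = 14.50/0.77 = 18.83 kW

P_shaft ≈ 18.8 kW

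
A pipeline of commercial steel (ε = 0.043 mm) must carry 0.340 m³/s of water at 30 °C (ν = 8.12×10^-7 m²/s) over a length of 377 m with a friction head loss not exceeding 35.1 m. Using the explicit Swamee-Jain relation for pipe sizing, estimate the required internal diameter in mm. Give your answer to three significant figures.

Swamee-Jain (Type III): D = 0.66·[ε^1.25·(LQ²/(gh_f))^4.75 + ν·Q^9.4·(L/(gh_f))^5.2]^0.04
LQ²/(gh_f) = 0.1266; L/(gh_f) = 1.095
Term 1 = ε^1.25·(…)^4.75 = 1.90×10^-10; Term 2 = ν·Q^9.4·(…)^5.2 = 5.13×10^-11
D = 0.66·(1.90×10^-10 + 5.13×10^-11)^0.04 = 0.2722 m = 272 mm
Check: V = 5.84 m/s, Re = 1.96×10^6, f = 0.01379, h_f = 33.3 m ≈ 35.1 m ✓

D ≈ 272 mm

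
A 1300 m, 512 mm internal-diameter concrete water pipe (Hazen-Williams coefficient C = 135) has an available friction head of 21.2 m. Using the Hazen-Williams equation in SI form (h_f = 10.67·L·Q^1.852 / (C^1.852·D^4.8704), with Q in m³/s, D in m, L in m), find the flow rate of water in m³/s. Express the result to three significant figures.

Q ≈ 0.700 m³/s

Rearranging: Q = [h_f·C^1.852·D^4.8704 / (10.67·L)]^(1/1.852)
Q = [21.2·135^1.852·0.512^4.8704 / (10.67·1300)]^0.540 = 0.7004 m³/s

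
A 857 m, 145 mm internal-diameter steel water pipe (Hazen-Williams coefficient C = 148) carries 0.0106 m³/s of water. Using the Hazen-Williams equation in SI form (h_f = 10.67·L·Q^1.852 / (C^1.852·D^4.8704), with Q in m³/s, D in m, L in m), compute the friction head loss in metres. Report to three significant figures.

h_f ≈ 2.34 m

h_f = 10.67·857·0.0106^1.852 / (148^1.852·0.145^4.8704) = 2.340 m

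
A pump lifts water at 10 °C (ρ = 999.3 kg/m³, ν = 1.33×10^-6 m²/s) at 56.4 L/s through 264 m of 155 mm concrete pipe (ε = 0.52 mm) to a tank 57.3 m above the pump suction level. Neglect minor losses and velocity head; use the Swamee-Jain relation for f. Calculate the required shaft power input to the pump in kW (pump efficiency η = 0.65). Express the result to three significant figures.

P_shaft ≈ 66.9 kW

V = 4Q/(πD²) = 2.989 m/s; Re = 3.48×10^5; ε/D = 0.00335; f = 0.02750
h_f = f(L/D)V²/2g = 21.33 m
Total head H = z + h_f = 57.3 + 21.33 = 78.63 m
P_hyd = ρgQH = 999.3·9.81·0.0564·78.63 = 43.47 kW
P_shaft = P_hyd/η = 43.47/0.65 = 66.88 kW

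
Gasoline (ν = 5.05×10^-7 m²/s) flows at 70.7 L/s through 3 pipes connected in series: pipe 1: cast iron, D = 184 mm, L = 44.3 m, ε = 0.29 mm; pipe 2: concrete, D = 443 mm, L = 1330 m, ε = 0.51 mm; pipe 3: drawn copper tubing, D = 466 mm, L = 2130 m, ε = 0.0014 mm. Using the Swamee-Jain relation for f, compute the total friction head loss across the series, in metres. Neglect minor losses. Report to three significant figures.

Pipe 1: V = 2.659 m/s, Re = 9.69×10^5, ε/D = 0.00158, f = 0.02231, h_1 = f(L/D)V²/2g = 1.936 m
Pipe 2: V = 0.4587 m/s, Re = 4.02×10^5, ε/D = 0.00115, f = 0.02113, h_2 = f(L/D)V²/2g = 0.6801 m
Pipe 3: V = 0.4145 m/s, Re = 3.83×10^5, ε/D = 3.00×10^-6, f = 0.01378, h_3 = f(L/D)V²/2g = 0.5517 m
Series → Q common, losses add: H = Σh = 3.168 m

H ≈ 3.17 m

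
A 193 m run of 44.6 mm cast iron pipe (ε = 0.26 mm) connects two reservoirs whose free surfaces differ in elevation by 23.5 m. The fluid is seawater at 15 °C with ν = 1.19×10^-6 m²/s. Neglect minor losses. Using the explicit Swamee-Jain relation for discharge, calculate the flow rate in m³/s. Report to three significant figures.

Q ≈ 0.00280 m³/s

Swamee-Jain (Type II): Q = -0.965·√(gD⁵h_f/L)·ln[ε/(3.7D) + √(3.17ν²L/(gD³h_f))]
√(gD⁵h_f/L) = √(9.81·0.0446⁵·23.5/193) = 4.591×10^-4
ε/(3.7D) = 0.00158; √(3.17ν²L/(gD³h_f)) = 2.06×10^-4
Q = -0.965·4.591×10^-4·ln(0.001781) = 0.002805 m³/s
Check: V = 1.80 m/s, Re = 6.73×10^4, f = 0.03339, h_f = 23.7 m ≈ 23.5 m ✓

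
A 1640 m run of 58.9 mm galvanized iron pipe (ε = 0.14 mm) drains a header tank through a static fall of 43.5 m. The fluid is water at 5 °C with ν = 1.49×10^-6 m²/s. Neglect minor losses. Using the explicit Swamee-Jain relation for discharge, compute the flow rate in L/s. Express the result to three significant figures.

Q ≈ 2.86 L/s

Swamee-Jain (Type II): Q = -0.965·√(gD⁵h_f/L)·ln[ε/(3.7D) + √(3.17ν²L/(gD³h_f))]
√(gD⁵h_f/L) = √(9.81·0.0589⁵·43.5/1640) = 4.295×10^-4
ε/(3.7D) = 6.42×10^-4; √(3.17ν²L/(gD³h_f)) = 3.64×10^-4
Q = -0.965·4.295×10^-4·ln(0.001006) = 0.002860 m³/s
Check: V = 1.05 m/s, Re = 4.15×10^4, f = 0.02812, h_f = 44.0 m ≈ 43.5 m ✓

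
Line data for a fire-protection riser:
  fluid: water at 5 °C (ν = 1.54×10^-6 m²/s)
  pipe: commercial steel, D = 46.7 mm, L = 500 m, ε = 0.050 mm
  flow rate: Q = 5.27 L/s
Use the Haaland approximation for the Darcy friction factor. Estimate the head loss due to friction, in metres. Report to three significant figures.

V = 4Q/(πD²) = 4·0.00527/(π·0.0467²) = 3.077 m/s
Re = VD/ν = 3.077·0.0467/1.54×10^-6 = 9.33×10^4 → turbulent
ε/D = 0.050/46.7 = 0.00107
Haaland: f = 0.02234
h_f = f(L/D)V²/(2g) = 0.02234·(500/0.0467)·3.077²/(2·9.81) = 115.4 m

h_f ≈ 115 m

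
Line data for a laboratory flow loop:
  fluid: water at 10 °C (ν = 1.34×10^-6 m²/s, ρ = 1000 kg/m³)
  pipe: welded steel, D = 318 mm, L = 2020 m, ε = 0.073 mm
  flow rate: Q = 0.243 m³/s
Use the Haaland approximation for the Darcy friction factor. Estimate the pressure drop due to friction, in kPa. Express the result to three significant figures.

V = 4Q/(πD²) = 4·0.243/(π·0.318²) = 3.060 m/s
Re = VD/ν = 3.060·0.318/1.34×10^-6 = 7.26×10^5 → turbulent
ε/D = 0.073/318 = 2.30×10^-4
Haaland: f = 0.01517
h_f = f(L/D)V²/(2g) = 0.01517·(2020/0.318)·3.060²/(2·9.81) = 45.98 m
Δp = ρg·h_f = 1000·9.81·45.98 = 451.1 kPa

Δp ≈ 451 kPa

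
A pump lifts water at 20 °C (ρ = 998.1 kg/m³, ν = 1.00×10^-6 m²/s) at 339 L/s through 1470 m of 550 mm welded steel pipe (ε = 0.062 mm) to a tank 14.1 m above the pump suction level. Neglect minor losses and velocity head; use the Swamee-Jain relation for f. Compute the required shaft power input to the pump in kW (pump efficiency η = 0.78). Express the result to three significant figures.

P_shaft ≈ 76.5 kW

V = 4Q/(πD²) = 1.427 m/s; Re = 7.85×10^5; ε/D = 1.13×10^-4; f = 0.01397
h_f = f(L/D)V²/2g = 3.875 m
Total head H = z + h_f = 14.1 + 3.875 = 17.98 m
P_hyd = ρgQH = 998.1·9.81·0.339·17.98 = 59.66 kW
P_shaft = P_hyd/η = 59.66/0.78 = 76.49 kW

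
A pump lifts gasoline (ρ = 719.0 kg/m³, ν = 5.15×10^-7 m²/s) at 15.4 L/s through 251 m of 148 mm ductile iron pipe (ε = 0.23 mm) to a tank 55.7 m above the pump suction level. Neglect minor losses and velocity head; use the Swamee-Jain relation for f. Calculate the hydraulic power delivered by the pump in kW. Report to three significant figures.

V = 4Q/(πD²) = 0.8952 m/s; Re = 2.57×10^5; ε/D = 0.00155; f = 0.02291
h_f = f(L/D)V²/2g = 1.587 m
Total head H = z + h_f = 55.7 + 1.587 = 57.29 m
P_hyd = ρgQH = 719.0·9.81·0.0154·57.29 = 6.223 kW

P_hyd ≈ 6.22 kW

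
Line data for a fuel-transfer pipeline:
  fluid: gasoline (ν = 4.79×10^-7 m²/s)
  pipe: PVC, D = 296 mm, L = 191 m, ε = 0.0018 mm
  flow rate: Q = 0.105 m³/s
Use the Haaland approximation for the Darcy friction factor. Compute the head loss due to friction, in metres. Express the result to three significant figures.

h_f ≈ 0.904 m

V = 4Q/(πD²) = 4·0.105/(π·0.296²) = 1.526 m/s
Re = VD/ν = 1.526·0.296/4.79×10^-7 = 9.43×10^5 → turbulent
ε/D = 0.0018/296 = 6.08×10^-6
Haaland: f = 0.01180
h_f = f(L/D)V²/(2g) = 0.01180·(191/0.296)·1.526²/(2·9.81) = 0.9038 m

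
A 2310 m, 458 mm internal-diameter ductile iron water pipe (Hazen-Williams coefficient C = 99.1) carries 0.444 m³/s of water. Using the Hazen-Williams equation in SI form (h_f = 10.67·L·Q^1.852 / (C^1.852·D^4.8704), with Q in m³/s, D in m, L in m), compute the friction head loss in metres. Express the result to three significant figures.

h_f ≈ 49.4 m

h_f = 10.67·2310·0.444^1.852 / (99.1^1.852·0.458^4.8704) = 49.40 m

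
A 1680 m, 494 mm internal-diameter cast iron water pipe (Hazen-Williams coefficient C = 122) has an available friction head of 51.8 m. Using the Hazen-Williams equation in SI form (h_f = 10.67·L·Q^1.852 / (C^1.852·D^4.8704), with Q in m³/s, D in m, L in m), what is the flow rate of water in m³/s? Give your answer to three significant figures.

Rearranging: Q = [h_f·C^1.852·D^4.8704 / (10.67·L)]^(1/1.852)
Q = [51.8·122^1.852·0.494^4.8704 / (10.67·1680)]^0.540 = 0.8126 m³/s

Q ≈ 0.813 m³/s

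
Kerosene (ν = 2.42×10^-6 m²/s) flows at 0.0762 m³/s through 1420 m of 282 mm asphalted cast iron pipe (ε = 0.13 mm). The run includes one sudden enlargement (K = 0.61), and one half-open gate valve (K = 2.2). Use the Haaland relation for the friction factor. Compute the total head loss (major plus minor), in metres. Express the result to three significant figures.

H_L ≈ 7.50 m

V = 4Q/(πD²) = 1.220 m/s; V²/2g = 0.07586 m
Re = 1.42×10^5, ε/D = 4.61×10^-4 → f = 0.01907 (Haaland)
Major: h_f = f(L/D)·V²/2g = 0.01907·5035·0.07586 = 7.286 m
Minor: ΣK = 2.81; h_m = ΣK·V²/2g = 0.2132 m
Total H_L = 7.286 + 0.2132 = 7.499 m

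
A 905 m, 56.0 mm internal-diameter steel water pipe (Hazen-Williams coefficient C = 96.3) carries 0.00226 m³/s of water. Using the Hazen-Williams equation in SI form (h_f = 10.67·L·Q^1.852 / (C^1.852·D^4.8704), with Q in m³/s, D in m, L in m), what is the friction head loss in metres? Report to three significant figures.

h_f ≈ 32.2 m

h_f = 10.67·905·0.00226^1.852 / (96.3^1.852·0.0560^4.8704) = 32.19 m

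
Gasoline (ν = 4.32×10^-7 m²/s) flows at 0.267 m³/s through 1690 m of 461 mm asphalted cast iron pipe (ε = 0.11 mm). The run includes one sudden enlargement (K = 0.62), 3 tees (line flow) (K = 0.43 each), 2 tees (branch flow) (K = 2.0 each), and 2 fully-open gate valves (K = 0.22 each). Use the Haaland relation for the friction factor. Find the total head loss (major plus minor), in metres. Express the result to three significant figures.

V = 4Q/(πD²) = 1.600 m/s; V²/2g = 0.1304 m
Re = 1.71×10^6, ε/D = 2.39×10^-4 → f = 0.01472 (Haaland)
Major: h_f = f(L/D)·V²/2g = 0.01472·3666·0.1304 = 7.037 m
Minor: ΣK = 6.35; h_m = ΣK·V²/2g = 0.8282 m
Total H_L = 7.037 + 0.8282 = 7.866 m

H_L ≈ 7.87 m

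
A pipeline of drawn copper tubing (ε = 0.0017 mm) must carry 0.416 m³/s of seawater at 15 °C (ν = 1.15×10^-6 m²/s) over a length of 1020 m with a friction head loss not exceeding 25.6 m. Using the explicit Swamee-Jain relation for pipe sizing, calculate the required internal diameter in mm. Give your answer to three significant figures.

D ≈ 368 mm

Swamee-Jain (Type III): D = 0.66·[ε^1.25·(LQ²/(gh_f))^4.75 + ν·Q^9.4·(L/(gh_f))^5.2]^0.04
LQ²/(gh_f) = 0.7029; L/(gh_f) = 4.062
Term 1 = ε^1.25·(…)^4.75 = 1.15×10^-8; Term 2 = ν·Q^9.4·(…)^5.2 = 4.42×10^-7
D = 0.66·(1.15×10^-8 + 4.42×10^-7)^0.04 = 0.3680 m = 368 mm
Check: V = 3.91 m/s, Re = 1.25×10^6, f = 0.01131, h_f = 24.5 m ≈ 25.6 m ✓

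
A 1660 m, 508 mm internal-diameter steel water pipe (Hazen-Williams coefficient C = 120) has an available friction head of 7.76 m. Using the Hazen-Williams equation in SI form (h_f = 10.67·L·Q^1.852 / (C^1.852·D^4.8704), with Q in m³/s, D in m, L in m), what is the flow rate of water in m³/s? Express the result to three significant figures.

Rearranging: Q = [h_f·C^1.852·D^4.8704 / (10.67·L)]^(1/1.852)
Q = [7.76·120^1.852·0.508^4.8704 / (10.67·1660)]^0.540 = 0.3106 m³/s

Q ≈ 0.311 m³/s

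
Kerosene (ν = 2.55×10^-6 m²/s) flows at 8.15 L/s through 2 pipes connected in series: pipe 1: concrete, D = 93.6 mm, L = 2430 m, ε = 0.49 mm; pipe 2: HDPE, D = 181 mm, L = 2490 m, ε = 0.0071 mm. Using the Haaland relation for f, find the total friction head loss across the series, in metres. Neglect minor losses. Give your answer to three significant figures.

H ≈ 62.5 m

Pipe 1: V = 1.184 m/s, Re = 4.35×10^4, ε/D = 0.00524, f = 0.03269, h_1 = f(L/D)V²/2g = 60.69 m
Pipe 2: V = 0.3167 m/s, Re = 2.25×10^4, ε/D = 3.92×10^-5, f = 0.02507, h_2 = f(L/D)V²/2g = 1.764 m
Series → Q common, losses add: H = Σh = 62.46 m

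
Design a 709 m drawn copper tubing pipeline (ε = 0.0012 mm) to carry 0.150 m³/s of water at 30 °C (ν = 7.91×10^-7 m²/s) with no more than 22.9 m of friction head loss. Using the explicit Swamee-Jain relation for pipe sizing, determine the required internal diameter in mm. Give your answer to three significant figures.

Swamee-Jain (Type III): D = 0.66·[ε^1.25·(LQ²/(gh_f))^4.75 + ν·Q^9.4·(L/(gh_f))^5.2]^0.04
LQ²/(gh_f) = 0.07101; L/(gh_f) = 3.156
Term 1 = ε^1.25·(…)^4.75 = 1.39×10^-13; Term 2 = ν·Q^9.4·(…)^5.2 = 5.61×10^-12
D = 0.66·(1.39×10^-13 + 5.61×10^-12)^0.04 = 0.2344 m = 234 mm
Check: V = 3.48 m/s, Re = 1.03×10^6, f = 0.01168, h_f = 21.8 m ≈ 22.9 m ✓

D ≈ 234 mm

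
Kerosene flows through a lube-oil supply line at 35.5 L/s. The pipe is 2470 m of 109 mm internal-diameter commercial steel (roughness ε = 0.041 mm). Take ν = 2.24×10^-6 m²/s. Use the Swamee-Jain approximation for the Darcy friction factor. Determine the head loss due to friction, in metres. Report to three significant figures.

V = 4Q/(πD²) = 4·0.0355/(π·0.109²) = 3.804 m/s
Re = VD/ν = 3.804·0.109/2.24×10^-6 = 1.85×10^5 → turbulent
ε/D = 0.041/109 = 3.76×10^-4
Swamee-Jain: f = 0.01840
h_f = f(L/D)V²/(2g) = 0.01840·(2470/0.109)·3.804²/(2·9.81) = 307.5 m

h_f ≈ 308 m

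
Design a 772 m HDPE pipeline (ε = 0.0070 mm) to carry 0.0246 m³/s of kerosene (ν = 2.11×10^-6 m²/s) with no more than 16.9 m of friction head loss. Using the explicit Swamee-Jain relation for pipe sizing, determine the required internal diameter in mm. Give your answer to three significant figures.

Swamee-Jain (Type III): D = 0.66·[ε^1.25·(LQ²/(gh_f))^4.75 + ν·Q^9.4·(L/(gh_f))^5.2]^0.04
LQ²/(gh_f) = 0.002818; L/(gh_f) = 4.657
Term 1 = ε^1.25·(…)^4.75 = 2.78×10^-19; Term 2 = ν·Q^9.4·(…)^5.2 = 4.71×10^-18
D = 0.66·(2.78×10^-19 + 4.71×10^-18)^0.04 = 0.1341 m = 134 mm
Check: V = 1.74 m/s, Re = 1.11×10^5, f = 0.01782, h_f = 15.9 m ≈ 16.9 m ✓

D ≈ 134 mm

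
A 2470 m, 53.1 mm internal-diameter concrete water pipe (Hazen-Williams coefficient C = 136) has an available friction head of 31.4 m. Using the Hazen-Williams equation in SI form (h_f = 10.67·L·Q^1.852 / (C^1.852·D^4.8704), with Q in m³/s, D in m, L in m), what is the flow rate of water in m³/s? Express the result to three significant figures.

Rearranging: Q = [h_f·C^1.852·D^4.8704 / (10.67·L)]^(1/1.852)
Q = [31.4·136^1.852·0.0531^4.8704 / (10.67·2470)]^0.540 = 0.001592 m³/s

Q ≈ 0.00159 m³/s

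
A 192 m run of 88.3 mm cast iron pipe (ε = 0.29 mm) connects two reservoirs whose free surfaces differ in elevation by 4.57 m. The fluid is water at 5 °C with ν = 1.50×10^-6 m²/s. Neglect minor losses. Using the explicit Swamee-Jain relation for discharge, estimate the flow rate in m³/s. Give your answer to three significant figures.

Swamee-Jain (Type II): Q = -0.965·√(gD⁵h_f/L)·ln[ε/(3.7D) + √(3.17ν²L/(gD³h_f))]
√(gD⁵h_f/L) = √(9.81·0.0883⁵·4.57/192) = 0.001120
ε/(3.7D) = 8.88×10^-4; √(3.17ν²L/(gD³h_f)) = 2.11×10^-4
Q = -0.965·0.001120·ln(0.001098) = 0.007362 m³/s
Check: V = 1.20 m/s, Re = 7.08×10^4, f = 0.02883, h_f = 4.62 m ≈ 4.57 m ✓

Q ≈ 0.00736 m³/s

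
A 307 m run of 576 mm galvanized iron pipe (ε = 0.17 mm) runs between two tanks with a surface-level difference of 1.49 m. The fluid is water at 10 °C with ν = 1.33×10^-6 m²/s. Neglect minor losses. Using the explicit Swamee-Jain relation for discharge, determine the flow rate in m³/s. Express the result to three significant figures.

Swamee-Jain (Type II): Q = -0.965·√(gD⁵h_f/L)·ln[ε/(3.7D) + √(3.17ν²L/(gD³h_f))]
√(gD⁵h_f/L) = √(9.81·0.576⁵·1.49/307) = 0.05494
ε/(3.7D) = 7.98×10^-5; √(3.17ν²L/(gD³h_f)) = 2.48×10^-5
Q = -0.965·0.05494·ln(1.046×10^-4) = 0.4860 m³/s
Check: V = 1.86 m/s, Re = 8.08×10^5, f = 0.01587, h_f = 1.50 m ≈ 1.49 m ✓

Q ≈ 0.486 m³/s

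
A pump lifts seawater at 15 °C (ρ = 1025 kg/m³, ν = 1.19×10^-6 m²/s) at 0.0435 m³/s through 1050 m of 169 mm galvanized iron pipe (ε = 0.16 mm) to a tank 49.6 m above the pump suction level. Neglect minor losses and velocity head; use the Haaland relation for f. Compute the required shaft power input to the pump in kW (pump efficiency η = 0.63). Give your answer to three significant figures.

P_shaft ≈ 51.3 kW

V = 4Q/(πD²) = 1.939 m/s; Re = 2.75×10^5; ε/D = 9.47×10^-4; f = 0.02037
h_f = f(L/D)V²/2g = 24.26 m
Total head H = z + h_f = 49.6 + 24.26 = 73.86 m
P_hyd = ρgQH = 1025·9.81·0.0435·73.86 = 32.31 kW
P_shaft = P_hyd/η = 32.31/0.63 = 51.28 kW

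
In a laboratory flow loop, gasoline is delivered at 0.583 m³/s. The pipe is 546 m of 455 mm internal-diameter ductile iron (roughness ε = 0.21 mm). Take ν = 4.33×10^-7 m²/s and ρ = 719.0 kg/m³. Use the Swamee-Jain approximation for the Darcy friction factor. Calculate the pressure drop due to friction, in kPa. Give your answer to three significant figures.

V = 4Q/(πD²) = 4·0.583/(π·0.455²) = 3.586 m/s
Re = VD/ν = 3.586·0.455/4.33×10^-7 = 3.77×10^6 → turbulent
ε/D = 0.21/455 = 4.62×10^-4
Swamee-Jain: f = 0.01660
h_f = f(L/D)V²/(2g) = 0.01660·(546/0.455)·3.586²/(2·9.81) = 13.05 m
Δp = ρg·h_f = 719.0·9.81·13.05 = 92.08 kPa

Δp ≈ 92.1 kPa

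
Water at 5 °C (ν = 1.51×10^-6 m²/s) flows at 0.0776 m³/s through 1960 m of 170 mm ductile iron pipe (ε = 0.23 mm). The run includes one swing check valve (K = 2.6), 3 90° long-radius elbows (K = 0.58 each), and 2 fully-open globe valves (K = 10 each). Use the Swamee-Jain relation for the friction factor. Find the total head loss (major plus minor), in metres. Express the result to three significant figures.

V = 4Q/(πD²) = 3.419 m/s; V²/2g = 0.5957 m
Re = 3.85×10^5, ε/D = 0.00135 → f = 0.02192 (Swamee-Jain)
Major: h_f = f(L/D)·V²/2g = 0.02192·11529·0.5957 = 150.6 m
Minor: ΣK = 24.3; h_m = ΣK·V²/2g = 14.50 m
Total H_L = 150.6 + 14.50 = 165.1 m

H_L ≈ 165 m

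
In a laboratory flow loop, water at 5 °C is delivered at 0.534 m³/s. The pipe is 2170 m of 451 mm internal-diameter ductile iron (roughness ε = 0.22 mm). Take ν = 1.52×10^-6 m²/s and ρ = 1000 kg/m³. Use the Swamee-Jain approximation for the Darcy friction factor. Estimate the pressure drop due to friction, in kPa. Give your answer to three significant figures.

Δp ≈ 463 kPa

V = 4Q/(πD²) = 4·0.534/(π·0.451²) = 3.343 m/s
Re = VD/ν = 3.343·0.451/1.52×10^-6 = 9.92×10^5 → turbulent
ε/D = 0.22/451 = 4.88×10^-4
Swamee-Jain: f = 0.01722
h_f = f(L/D)V²/(2g) = 0.01722·(2170/0.451)·3.343²/(2·9.81) = 47.19 m
Δp = ρg·h_f = 1000·9.81·47.19 = 462.9 kPa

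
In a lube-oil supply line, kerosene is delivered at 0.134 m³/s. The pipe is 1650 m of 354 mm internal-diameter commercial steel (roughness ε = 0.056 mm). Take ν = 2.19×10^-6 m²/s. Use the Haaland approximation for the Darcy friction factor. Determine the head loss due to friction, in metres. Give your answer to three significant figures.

h_f ≈ 7.21 m

V = 4Q/(πD²) = 4·0.134/(π·0.354²) = 1.361 m/s
Re = VD/ν = 1.361·0.354/2.19×10^-6 = 2.20×10^5 → turbulent
ε/D = 0.056/354 = 1.58×10^-4
Haaland: f = 0.01637
h_f = f(L/D)V²/(2g) = 0.01637·(1650/0.354)·1.361²/(2·9.81) = 7.209 m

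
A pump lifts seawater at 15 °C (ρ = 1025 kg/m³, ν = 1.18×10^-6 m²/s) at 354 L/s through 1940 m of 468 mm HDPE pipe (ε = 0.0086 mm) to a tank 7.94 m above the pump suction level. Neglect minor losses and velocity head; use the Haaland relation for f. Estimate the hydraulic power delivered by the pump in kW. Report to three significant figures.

P_hyd ≈ 67.4 kW

V = 4Q/(πD²) = 2.058 m/s; Re = 8.16×10^5; ε/D = 1.84×10^-5; f = 0.01229
h_f = f(L/D)V²/2g = 11.00 m
Total head H = z + h_f = 7.94 + 11.00 = 18.94 m
P_hyd = ρgQH = 1025·9.81·0.354·18.94 = 67.41 kW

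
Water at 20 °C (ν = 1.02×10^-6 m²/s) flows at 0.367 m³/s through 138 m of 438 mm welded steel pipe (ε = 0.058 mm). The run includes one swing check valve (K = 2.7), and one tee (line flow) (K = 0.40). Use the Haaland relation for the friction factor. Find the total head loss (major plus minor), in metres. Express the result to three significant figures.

H_L ≈ 2.25 m

V = 4Q/(πD²) = 2.436 m/s; V²/2g = 0.3024 m
Re = 1.05×10^6, ε/D = 1.32×10^-4 → f = 0.01374 (Haaland)
Major: h_f = f(L/D)·V²/2g = 0.01374·315.1·0.3024 = 1.309 m
Minor: ΣK = 3.10; h_m = ΣK·V²/2g = 0.9374 m
Total H_L = 1.309 + 0.9374 = 2.246 m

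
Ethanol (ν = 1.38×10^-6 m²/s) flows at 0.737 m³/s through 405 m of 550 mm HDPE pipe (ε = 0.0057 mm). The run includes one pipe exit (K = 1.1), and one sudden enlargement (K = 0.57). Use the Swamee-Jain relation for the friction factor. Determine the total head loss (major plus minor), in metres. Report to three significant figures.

H_L ≈ 4.97 m

V = 4Q/(πD²) = 3.102 m/s; V²/2g = 0.4905 m
Re = 1.24×10^6, ε/D = 1.04×10^-5 → f = 0.01149 (Swamee-Jain)
Major: h_f = f(L/D)·V²/2g = 0.01149·736.4·0.4905 = 4.151 m
Minor: ΣK = 1.67; h_m = ΣK·V²/2g = 0.8191 m
Total H_L = 4.151 + 0.8191 = 4.970 m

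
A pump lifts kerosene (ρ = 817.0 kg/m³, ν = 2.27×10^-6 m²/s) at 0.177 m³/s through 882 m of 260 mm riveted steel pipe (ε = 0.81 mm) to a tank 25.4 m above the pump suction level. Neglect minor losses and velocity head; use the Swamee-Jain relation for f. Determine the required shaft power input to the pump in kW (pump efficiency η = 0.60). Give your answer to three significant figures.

P_shaft ≈ 182 kW

V = 4Q/(πD²) = 3.334 m/s; Re = 3.82×10^5; ε/D = 0.00312; f = 0.02692
h_f = f(L/D)V²/2g = 51.73 m
Total head H = z + h_f = 25.4 + 51.73 = 77.13 m
P_hyd = ρgQH = 817.0·9.81·0.177·77.13 = 109.4 kW
P_shaft = P_hyd/η = 109.4/0.60 = 182.4 kW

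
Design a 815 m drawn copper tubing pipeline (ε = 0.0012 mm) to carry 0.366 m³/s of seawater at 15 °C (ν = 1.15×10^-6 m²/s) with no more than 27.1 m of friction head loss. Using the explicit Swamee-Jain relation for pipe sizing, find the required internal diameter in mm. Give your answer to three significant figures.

D ≈ 331 mm

Swamee-Jain (Type III): D = 0.66·[ε^1.25·(LQ²/(gh_f))^4.75 + ν·Q^9.4·(L/(gh_f))^5.2]^0.04
LQ²/(gh_f) = 0.4107; L/(gh_f) = 3.066
Term 1 = ε^1.25·(…)^4.75 = 5.79×10^-10; Term 2 = ν·Q^9.4·(…)^5.2 = 3.07×10^-8
D = 0.66·(5.79×10^-10 + 3.07×10^-8)^0.04 = 0.3306 m = 331 mm
Check: V = 4.26 m/s, Re = 1.23×10^6, f = 0.01132, h_f = 25.8 m ≈ 27.1 m ✓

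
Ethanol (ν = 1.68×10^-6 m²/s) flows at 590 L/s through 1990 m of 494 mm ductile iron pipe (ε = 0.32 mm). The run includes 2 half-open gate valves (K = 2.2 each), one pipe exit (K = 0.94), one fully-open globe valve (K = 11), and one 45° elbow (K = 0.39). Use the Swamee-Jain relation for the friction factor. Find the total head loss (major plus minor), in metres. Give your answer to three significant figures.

V = 4Q/(πD²) = 3.078 m/s; V²/2g = 0.4830 m
Re = 9.05×10^5, ε/D = 6.48×10^-4 → f = 0.01827 (Swamee-Jain)
Major: h_f = f(L/D)·V²/2g = 0.01827·4028·0.4830 = 35.55 m
Minor: ΣK = 16.7; h_m = ΣK·V²/2g = 8.080 m
Total H_L = 35.55 + 8.080 = 43.63 m

H_L ≈ 43.6 m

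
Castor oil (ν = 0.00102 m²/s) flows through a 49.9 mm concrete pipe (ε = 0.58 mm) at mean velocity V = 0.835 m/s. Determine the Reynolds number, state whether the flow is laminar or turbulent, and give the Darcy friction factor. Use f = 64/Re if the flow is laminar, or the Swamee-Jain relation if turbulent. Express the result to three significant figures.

Re = VD/ν = 0.8350·0.0499/0.00102 = 40.8
Re < 2300 → laminar → f = 64/Re = 1.567

Re ≈ 40.8; laminar; f = 64/Re ≈ 1.57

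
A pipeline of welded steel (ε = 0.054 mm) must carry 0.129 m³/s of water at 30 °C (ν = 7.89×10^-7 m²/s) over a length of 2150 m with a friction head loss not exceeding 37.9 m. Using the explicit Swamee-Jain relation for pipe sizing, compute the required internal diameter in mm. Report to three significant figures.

Swamee-Jain (Type III): D = 0.66·[ε^1.25·(LQ²/(gh_f))^4.75 + ν·Q^9.4·(L/(gh_f))^5.2]^0.04
LQ²/(gh_f) = 0.09623; L/(gh_f) = 5.783
Term 1 = ε^1.25·(…)^4.75 = 6.86×10^-11; Term 2 = ν·Q^9.4·(…)^5.2 = 3.16×10^-11
D = 0.66·(6.86×10^-11 + 3.16×10^-11)^0.04 = 0.2628 m = 263 mm
Check: V = 2.38 m/s, Re = 7.92×10^5, f = 0.01504, h_f = 35.5 m ≈ 37.9 m ✓

D ≈ 263 mm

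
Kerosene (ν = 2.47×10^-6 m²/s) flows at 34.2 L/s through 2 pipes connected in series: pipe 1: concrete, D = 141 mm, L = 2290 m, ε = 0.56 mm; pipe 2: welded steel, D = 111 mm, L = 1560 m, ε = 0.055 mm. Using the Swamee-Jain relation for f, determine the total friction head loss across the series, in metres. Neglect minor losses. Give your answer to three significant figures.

Pipe 1: V = 2.190 m/s, Re = 1.25×10^5, ε/D = 0.00397, f = 0.02946, h_1 = f(L/D)V²/2g = 117.0 m
Pipe 2: V = 3.534 m/s, Re = 1.59×10^5, ε/D = 4.95×10^-4, f = 0.01933, h_2 = f(L/D)V²/2g = 173.0 m
Series → Q common, losses add: H = Σh = 290.0 m

H ≈ 290 m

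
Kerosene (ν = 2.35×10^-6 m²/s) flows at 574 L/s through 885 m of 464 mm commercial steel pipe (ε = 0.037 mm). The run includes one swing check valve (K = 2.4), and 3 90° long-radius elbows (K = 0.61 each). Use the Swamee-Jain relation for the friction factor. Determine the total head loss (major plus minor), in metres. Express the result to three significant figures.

V = 4Q/(πD²) = 3.395 m/s; V²/2g = 0.5873 m
Re = 6.70×10^5, ε/D = 7.97×10^-5 → f = 0.01374 (Swamee-Jain)
Major: h_f = f(L/D)·V²/2g = 0.01374·1907·0.5873 = 15.39 m
Minor: ΣK = 4.23; h_m = ΣK·V²/2g = 2.484 m
Total H_L = 15.39 + 2.484 = 17.88 m

H_L ≈ 17.9 m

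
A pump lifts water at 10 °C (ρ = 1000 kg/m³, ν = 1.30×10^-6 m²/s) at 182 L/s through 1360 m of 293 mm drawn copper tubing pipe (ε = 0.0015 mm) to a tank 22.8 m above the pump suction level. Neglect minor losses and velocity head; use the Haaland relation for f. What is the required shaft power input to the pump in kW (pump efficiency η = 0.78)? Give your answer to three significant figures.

P_shaft ≈ 102 kW

V = 4Q/(πD²) = 2.699 m/s; Re = 6.08×10^5; ε/D = 5.12×10^-6; f = 0.01268
h_f = f(L/D)V²/2g = 21.86 m
Total head H = z + h_f = 22.8 + 21.86 = 44.66 m
P_hyd = ρgQH = 1000·9.81·0.182·44.66 = 79.73 kW
P_shaft = P_hyd/η = 79.73/0.78 = 102.2 kW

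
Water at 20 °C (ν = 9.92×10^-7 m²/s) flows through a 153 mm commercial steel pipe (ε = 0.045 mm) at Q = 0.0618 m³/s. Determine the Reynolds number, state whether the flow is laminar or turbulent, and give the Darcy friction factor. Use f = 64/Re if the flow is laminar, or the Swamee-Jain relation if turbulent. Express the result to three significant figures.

V = 4Q/(πD²) = 3.361 m/s
Re = VD/ν = 3.361·0.153/9.92×10^-7 = 5.18×10^5
Re > 4000 → turbulent; ε/D = 2.94×10^-4
Swamee-Jain: f = 0.01629

Re ≈ 5.18×10^5; turbulent; f ≈ 0.0163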